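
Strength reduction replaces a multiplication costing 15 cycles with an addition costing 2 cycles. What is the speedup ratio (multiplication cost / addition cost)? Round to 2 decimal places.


Ratio = mult_cost / add_cost = 15 / 2 = 7.5

7.5


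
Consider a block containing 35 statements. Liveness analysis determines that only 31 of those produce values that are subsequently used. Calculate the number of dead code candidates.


Dead code = total statements - live definitions
= 35 - 31 = 4

4


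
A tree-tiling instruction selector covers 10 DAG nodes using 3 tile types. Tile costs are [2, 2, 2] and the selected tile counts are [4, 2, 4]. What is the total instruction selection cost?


Total cost = sum(count_i * cost_i)
= 4*2 + 2*2 + 4*2
= 20

20


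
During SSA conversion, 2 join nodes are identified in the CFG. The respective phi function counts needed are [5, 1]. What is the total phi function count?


Total phi functions = sum of phi functions at each join node
= 5 + 1 = 6

6


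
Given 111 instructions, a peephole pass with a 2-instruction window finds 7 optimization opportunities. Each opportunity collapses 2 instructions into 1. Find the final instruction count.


Each match removes 1 instructions.
Total removed = 7 * 1 = 7
Remaining = 111 - 7 = 104

104


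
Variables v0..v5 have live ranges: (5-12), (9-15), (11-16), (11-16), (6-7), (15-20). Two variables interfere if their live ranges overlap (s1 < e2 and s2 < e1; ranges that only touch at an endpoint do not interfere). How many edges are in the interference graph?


Check all pairs for overlapping intervals.
Two intervals (s1,e1) and (s2,e2) overlap if s1 < e2 and s2 < e1.
v0 (5-12) vs v1..v5: overlaps v1, v2, v3, v4 -> 4
v1 (9-15) vs v2..v5: overlaps v2, v3 -> 2
v2 (11-16) vs v3..v5: overlaps v3, v5 -> 2
v3 (11-16) vs v4..v5: overlaps v5 -> 1
v4 (6-7) vs v5: overlaps none -> 0
Total overlapping pairs = 4 + 2 + 2 + 1 + 0 = 9

9


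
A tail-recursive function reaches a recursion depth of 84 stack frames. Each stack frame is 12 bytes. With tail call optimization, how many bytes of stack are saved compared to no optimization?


Without TCO: 84 * 12 = 1008 bytes
With TCO: reuse 1 frame = 12 bytes
Savings = 1008 - 12 = 996

996


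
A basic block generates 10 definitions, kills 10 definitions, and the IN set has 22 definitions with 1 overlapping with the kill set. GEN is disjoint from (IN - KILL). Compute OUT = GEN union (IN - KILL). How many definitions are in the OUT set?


IN - KILL: 22 - 1 = 21 surviving definitions
OUT = GEN + surviving = 10 + 21 = 31

31


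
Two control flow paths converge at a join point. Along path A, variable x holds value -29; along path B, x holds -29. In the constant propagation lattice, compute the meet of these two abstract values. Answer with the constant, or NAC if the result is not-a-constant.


Meet operation: if both paths give the same constant, result is that constant; if they differ, result is NAC (not-a-constant).
Path A: -29, Path B: -29 -> equal
Result: constant -> -29

-29


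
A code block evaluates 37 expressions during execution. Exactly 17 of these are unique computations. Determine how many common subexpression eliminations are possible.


CSE count = total expressions - unique expressions
= 37 - 17 = 20

20


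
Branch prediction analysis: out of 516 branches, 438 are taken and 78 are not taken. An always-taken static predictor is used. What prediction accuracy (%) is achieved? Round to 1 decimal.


Predictor: always-taken
Correct predictions = 438
Accuracy = 438 / 516 * 100 = 84.9%

84.9


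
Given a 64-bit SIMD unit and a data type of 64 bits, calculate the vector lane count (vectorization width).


Width = SIMD bits / data type bits
= 64 / 64 = 1

1


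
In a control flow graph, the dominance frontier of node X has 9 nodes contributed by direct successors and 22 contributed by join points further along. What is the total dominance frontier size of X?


DF(X) = direct successor contributions + join point contributions
= 9 + 22 = 31

31


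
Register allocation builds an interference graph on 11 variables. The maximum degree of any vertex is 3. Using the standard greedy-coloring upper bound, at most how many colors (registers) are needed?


Greedy coloring never needs more than (max_degree + 1) colors: when coloring a vertex, at most max_degree neighbors are already colored.
Upper bound = 3 + 1 = 4

4


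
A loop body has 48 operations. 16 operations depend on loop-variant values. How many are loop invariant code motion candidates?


Invariant candidates = total - loop-dependent
= 48 - 16 = 32

32


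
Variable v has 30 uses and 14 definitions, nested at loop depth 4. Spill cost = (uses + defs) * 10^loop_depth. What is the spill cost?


uses + defs = 30 + 14 = 44
10^4 = 10000
Spill cost = 44 * 10000 = 440000

440000


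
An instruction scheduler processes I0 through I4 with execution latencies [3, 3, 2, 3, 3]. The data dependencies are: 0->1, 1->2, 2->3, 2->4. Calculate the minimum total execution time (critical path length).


Compute longest path through dependency graph: dist(Ik) = max over predecessors of dist + latency(Ik).
dist(I0) = latency 3 = 3
dist(I1) = dist(I0) + 3 = 3 + 3 = 6
dist(I2) = dist(I1) + 2 = 6 + 2 = 8
dist(I3) = dist(I2) + 3 = 8 + 3 = 11
dist(I4) = dist(I2) + 3 = 8 + 3 = 11
Critical path = max dist = 11

11


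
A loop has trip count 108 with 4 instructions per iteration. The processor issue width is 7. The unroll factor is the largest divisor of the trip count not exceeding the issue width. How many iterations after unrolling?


Largest divisor of 108 <= 7 is 6
New iterations = 108 / 6 = 18

18


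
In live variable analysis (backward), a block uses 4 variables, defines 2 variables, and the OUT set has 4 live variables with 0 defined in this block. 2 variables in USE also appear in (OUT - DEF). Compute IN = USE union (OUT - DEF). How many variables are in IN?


OUT - DEF: 4 - 0 = 4
|IN| = |USE| + |OUT - DEF| - |USE ∩ (OUT - DEF)| = 4 + 4 - 2 = 6

6


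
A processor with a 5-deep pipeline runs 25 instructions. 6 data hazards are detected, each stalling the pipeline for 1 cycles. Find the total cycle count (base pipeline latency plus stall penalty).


Base cycles = 5 + 25 - 1 = 29
Total stalls = 6 * 1 = 6
Total = 29 + 6 = 35

35


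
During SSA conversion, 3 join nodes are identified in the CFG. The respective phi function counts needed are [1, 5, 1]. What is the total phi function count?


Total phi functions = sum of phi functions at each join node
= 1 + 5 + 1 = 7

7


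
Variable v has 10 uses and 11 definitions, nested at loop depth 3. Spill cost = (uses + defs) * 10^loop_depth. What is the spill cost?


uses + defs = 10 + 11 = 21
10^3 = 1000
Spill cost = 21 * 1000 = 21000

21000


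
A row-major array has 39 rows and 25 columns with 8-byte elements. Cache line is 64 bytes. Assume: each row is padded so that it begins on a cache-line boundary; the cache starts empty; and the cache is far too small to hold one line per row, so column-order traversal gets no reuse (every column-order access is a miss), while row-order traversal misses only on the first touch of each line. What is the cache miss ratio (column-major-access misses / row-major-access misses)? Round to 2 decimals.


Each row occupies 25 * 8 = 200 bytes and starts on a line boundary, so it spans ceil(200 / 64) = 4 cache lines.
Row-major traversal misses (one per line touched): 39 * ceil(25 * 8 / 64) = 156
Column-major traversal misses (no reuse, every access misses): 39 * 25 = 975
Ratio = 975 / 156 = 6.25

6.25


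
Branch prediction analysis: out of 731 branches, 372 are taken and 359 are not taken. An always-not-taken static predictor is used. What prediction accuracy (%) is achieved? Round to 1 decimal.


Predictor: always-not-taken
Correct predictions = 359
Accuracy = 359 / 731 * 100 = 49.1%

49.1


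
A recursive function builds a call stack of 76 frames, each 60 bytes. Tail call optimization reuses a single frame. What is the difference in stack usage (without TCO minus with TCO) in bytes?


Without TCO: 76 * 60 = 4560 bytes
With TCO: reuse 1 frame = 60 bytes
Savings = 4560 - 60 = 4500

4500


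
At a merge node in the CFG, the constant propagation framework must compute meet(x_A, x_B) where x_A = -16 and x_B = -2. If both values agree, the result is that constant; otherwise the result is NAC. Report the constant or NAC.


Meet operation: if both paths give the same constant, result is that constant; if they differ, result is NAC (not-a-constant).
Path A: -16, Path B: -2 -> differ
Result: not-a-constant -> NAC

NAC


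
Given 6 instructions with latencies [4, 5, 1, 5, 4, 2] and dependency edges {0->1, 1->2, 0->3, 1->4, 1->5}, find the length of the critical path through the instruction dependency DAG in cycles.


Compute longest path through dependency graph: dist(Ik) = max over predecessors of dist + latency(Ik).
dist(I0) = latency 4 = 4
dist(I1) = dist(I0) + 5 = 4 + 5 = 9
dist(I2) = dist(I1) + 1 = 9 + 1 = 10
dist(I3) = dist(I0) + 5 = 4 + 5 = 9
dist(I4) = dist(I1) + 4 = 9 + 4 = 13
dist(I5) = dist(I1) + 2 = 9 + 2 = 11
Critical path = max dist = 13

13


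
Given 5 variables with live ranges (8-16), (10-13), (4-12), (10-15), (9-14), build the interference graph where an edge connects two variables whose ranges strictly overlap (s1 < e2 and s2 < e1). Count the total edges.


Check all pairs for overlapping intervals.
Two intervals (s1,e1) and (s2,e2) overlap if s1 < e2 and s2 < e1.
v0 (8-16) vs v1..v4: overlaps v1, v2, v3, v4 -> 4
v1 (10-13) vs v2..v4: overlaps v2, v3, v4 -> 3
v2 (4-12) vs v3..v4: overlaps v3, v4 -> 2
v3 (10-15) vs v4: overlaps v4 -> 1
Total overlapping pairs = 4 + 3 + 2 + 1 = 10

10


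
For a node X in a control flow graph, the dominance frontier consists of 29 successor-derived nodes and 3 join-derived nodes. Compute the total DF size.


DF(X) = direct successor contributions + join point contributions
= 29 + 3 = 32

32


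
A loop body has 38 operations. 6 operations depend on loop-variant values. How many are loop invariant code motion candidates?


Invariant candidates = total - loop-dependent
= 38 - 6 = 32

32


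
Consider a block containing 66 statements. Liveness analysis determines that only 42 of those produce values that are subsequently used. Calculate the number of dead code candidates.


Dead code = total statements - live definitions
= 66 - 42 = 24

24


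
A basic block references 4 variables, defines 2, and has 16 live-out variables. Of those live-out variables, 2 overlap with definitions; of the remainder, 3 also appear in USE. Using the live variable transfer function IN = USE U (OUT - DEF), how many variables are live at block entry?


OUT - DEF: 16 - 2 = 14
|IN| = |USE| + |OUT - DEF| - |USE ∩ (OUT - DEF)| = 4 + 14 - 3 = 15

15


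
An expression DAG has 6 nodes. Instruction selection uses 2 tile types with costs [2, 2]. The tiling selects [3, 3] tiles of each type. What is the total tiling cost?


Total cost = sum(count_i * cost_i)
= 3*2 + 3*2
= 12

12


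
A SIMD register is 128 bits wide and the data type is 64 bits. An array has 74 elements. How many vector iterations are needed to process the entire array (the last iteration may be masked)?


Width = 128 / 64 = 2 elements per vector op
Iterations = ceil(74 / 2) = 37

37


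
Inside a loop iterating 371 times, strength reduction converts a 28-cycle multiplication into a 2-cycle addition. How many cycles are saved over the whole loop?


Per-iteration saving = 28 - 2 = 26
Total saved = 371 * 26 = 9646

9646


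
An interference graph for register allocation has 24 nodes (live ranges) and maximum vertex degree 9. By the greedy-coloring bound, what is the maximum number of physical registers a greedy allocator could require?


Greedy coloring never needs more than (max_degree + 1) colors: when coloring a vertex, at most max_degree neighbors are already colored.
Upper bound = 9 + 1 = 10

10


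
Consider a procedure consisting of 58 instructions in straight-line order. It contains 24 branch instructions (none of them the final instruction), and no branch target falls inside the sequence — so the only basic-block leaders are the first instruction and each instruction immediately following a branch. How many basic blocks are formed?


With no in-sequence branch targets, the leaders are the first instruction plus the instruction after each branch.
Number of basic blocks = branches + 1
= 24 + 1 = 25

25


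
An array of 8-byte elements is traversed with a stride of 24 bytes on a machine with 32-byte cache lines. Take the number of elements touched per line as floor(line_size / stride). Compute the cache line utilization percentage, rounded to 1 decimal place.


Elements per cache line = floor(32 / 24) = 1
Bytes used = 1 * 8 = 8
Utilization = 8 / 32 * 100 = 25.0%

25.0


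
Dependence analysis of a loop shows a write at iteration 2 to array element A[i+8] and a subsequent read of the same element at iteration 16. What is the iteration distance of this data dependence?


Distance = read iteration - write iteration
= 16 - 2 = 14

14


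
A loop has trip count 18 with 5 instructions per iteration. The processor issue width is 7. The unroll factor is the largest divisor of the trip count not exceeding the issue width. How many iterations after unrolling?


Largest divisor of 18 <= 7 is 6
New iterations = 18 / 6 = 3

3


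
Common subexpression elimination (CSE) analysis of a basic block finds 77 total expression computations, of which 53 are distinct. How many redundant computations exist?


CSE count = total expressions - unique expressions
= 77 - 53 = 24

24


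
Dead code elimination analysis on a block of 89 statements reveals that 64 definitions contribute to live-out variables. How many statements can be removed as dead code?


Dead code = total statements - live definitions
= 89 - 64 = 25

25


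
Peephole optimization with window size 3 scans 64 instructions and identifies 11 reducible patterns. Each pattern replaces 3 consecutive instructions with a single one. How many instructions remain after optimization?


Each match removes 2 instructions.
Total removed = 11 * 2 = 22
Remaining = 64 - 22 = 42

42


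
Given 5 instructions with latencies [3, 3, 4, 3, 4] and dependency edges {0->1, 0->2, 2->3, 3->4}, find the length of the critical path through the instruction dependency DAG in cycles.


Compute longest path through dependency graph: dist(Ik) = max over predecessors of dist + latency(Ik).
dist(I0) = latency 3 = 3
dist(I1) = dist(I0) + 3 = 3 + 3 = 6
dist(I2) = dist(I0) + 4 = 3 + 4 = 7
dist(I3) = dist(I2) + 3 = 7 + 3 = 10
dist(I4) = dist(I3) + 4 = 10 + 4 = 14
Critical path = max dist = 14

14


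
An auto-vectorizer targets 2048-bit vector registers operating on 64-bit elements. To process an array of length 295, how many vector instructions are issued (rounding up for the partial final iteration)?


Width = 2048 / 64 = 32 elements per vector op
Iterations = ceil(295 / 32) = 10

10


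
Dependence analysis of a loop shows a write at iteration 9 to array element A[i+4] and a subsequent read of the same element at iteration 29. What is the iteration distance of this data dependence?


Distance = read iteration - write iteration
= 29 - 9 = 20

20


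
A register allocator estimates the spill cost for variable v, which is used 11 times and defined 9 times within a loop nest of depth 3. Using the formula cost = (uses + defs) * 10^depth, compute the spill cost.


uses + defs = 11 + 9 = 20
10^3 = 1000
Spill cost = 20 * 1000 = 20000

20000


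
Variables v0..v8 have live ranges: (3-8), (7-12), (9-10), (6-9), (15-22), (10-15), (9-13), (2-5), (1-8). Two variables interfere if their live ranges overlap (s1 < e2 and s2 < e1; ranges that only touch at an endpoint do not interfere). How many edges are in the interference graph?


Check all pairs for overlapping intervals.
Two intervals (s1,e1) and (s2,e2) overlap if s1 < e2 and s2 < e1.
v0 (3-8) vs v1..v8: overlaps v1, v3, v7, v8 -> 4
v1 (7-12) vs v2..v8: overlaps v2, v3, v5, v6, v8 -> 5
v2 (9-10) vs v3..v8: overlaps v6 -> 1
v3 (6-9) vs v4..v8: overlaps v8 -> 1
v4 (15-22) vs v5..v8: overlaps none -> 0
v5 (10-15) vs v6..v8: overlaps v6 -> 1
v6 (9-13) vs v7..v8: overlaps none -> 0
v7 (2-5) vs v8: overlaps v8 -> 1
Total overlapping pairs = 4 + 5 + 1 + 1 + 0 + 1 + 0 + 1 = 13

13


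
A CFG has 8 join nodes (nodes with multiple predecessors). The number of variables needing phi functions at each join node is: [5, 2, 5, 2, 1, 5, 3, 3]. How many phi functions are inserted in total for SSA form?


Total phi functions = sum of phi functions at each join node
= 5 + 2 + 5 + 2 + 1 + 5 + 3 + 3 = 26

26


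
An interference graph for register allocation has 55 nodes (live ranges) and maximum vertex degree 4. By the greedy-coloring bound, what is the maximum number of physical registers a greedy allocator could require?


Greedy coloring never needs more than (max_degree + 1) colors: when coloring a vertex, at most max_degree neighbors are already colored.
Upper bound = 4 + 1 = 5

5


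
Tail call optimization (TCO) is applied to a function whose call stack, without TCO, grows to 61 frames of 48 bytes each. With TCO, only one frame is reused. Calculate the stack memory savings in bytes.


Without TCO: 61 * 48 = 2928 bytes
With TCO: reuse 1 frame = 48 bytes
Savings = 2928 - 48 = 2880

2880


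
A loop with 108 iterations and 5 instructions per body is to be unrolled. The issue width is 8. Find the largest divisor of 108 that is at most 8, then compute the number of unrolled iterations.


Largest divisor of 108 <= 8 is 6
New iterations = 108 / 6 = 18

18


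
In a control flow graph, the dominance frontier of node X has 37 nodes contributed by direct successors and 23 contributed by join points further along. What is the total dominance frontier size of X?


DF(X) = direct successor contributions + join point contributions
= 37 + 23 = 60

60


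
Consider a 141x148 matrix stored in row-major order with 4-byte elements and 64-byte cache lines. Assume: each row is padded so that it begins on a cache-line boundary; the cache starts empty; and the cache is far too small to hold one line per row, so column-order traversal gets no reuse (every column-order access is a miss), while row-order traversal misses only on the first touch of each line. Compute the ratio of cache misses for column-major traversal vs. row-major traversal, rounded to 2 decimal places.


Each row occupies 148 * 4 = 592 bytes and starts on a line boundary, so it spans ceil(592 / 64) = 10 cache lines.
Row-major traversal misses (one per line touched): 141 * ceil(148 * 4 / 64) = 1410
Column-major traversal misses (no reuse, every access misses): 141 * 148 = 20868
Ratio = 20868 / 1410 = 14.8

14.8


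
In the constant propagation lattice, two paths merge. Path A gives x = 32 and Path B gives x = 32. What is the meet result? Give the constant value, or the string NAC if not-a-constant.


Meet operation: if both paths give the same constant, result is that constant; if they differ, result is NAC (not-a-constant).
Path A: 32, Path B: 32 -> equal
Result: constant -> 32

32


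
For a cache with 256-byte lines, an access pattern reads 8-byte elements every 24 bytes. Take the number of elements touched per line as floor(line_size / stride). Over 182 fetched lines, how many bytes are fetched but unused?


Elements per line = floor(256 / 24) = 10
Bytes used per line = 10 * 8 = 80
Wasted per line = 256 - 80 = 176
Total wasted = 176 * 182 = 32032

32032


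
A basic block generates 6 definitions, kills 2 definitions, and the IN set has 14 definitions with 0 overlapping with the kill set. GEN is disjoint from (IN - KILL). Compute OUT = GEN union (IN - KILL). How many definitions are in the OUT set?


IN - KILL: 14 - 0 = 14 surviving definitions
OUT = GEN + surviving = 6 + 14 = 20

20


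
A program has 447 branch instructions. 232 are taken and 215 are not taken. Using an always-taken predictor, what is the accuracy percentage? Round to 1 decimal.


Predictor: always-taken
Correct predictions = 232
Accuracy = 232 / 447 * 100 = 51.9%

51.9


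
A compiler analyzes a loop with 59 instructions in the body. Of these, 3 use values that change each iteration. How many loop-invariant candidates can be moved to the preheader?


Invariant candidates = total - loop-dependent
= 59 - 3 = 56

56


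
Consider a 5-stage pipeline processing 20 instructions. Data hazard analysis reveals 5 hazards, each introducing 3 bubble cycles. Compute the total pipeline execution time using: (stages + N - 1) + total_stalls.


Base cycles = 5 + 20 - 1 = 24
Total stalls = 5 * 3 = 15
Total = 24 + 15 = 39

39


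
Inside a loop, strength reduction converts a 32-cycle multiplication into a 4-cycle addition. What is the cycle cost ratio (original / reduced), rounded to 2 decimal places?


Ratio = mult_cost / add_cost = 32 / 4 = 8.0

8.0


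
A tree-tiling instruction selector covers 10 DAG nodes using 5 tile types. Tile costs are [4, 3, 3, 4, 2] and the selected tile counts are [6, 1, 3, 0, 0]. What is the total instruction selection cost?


Total cost = sum(count_i * cost_i)
= 6*4 + 1*3 + 3*3 + 0*4 + 0*2
= 36

36


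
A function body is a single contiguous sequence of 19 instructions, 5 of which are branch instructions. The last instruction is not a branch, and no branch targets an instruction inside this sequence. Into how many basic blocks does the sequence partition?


With no in-sequence branch targets, the leaders are the first instruction plus the instruction after each branch.
Number of basic blocks = branches + 1
= 5 + 1 = 6

6


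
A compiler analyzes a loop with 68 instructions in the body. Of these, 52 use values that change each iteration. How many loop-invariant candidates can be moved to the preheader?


Invariant candidates = total - loop-dependent
= 68 - 52 = 16

16


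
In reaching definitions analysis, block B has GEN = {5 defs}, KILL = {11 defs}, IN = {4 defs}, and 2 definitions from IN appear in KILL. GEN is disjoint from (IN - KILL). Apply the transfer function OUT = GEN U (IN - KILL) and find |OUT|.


IN - KILL: 4 - 2 = 2 surviving definitions
OUT = GEN + surviving = 5 + 2 = 7

7


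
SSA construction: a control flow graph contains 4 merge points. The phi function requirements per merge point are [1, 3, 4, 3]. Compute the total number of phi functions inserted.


Total phi functions = sum of phi functions at each join node
= 1 + 3 + 4 + 3 = 11

11


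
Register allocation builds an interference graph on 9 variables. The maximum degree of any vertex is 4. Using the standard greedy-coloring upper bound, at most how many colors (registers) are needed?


Greedy coloring never needs more than (max_degree + 1) colors: when coloring a vertex, at most max_degree neighbors are already colored.
Upper bound = 4 + 1 = 5

5


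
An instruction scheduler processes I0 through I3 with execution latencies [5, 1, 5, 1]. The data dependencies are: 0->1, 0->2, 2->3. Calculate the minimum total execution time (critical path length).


Compute longest path through dependency graph: dist(Ik) = max over predecessors of dist + latency(Ik).
dist(I0) = latency 5 = 5
dist(I1) = dist(I0) + 1 = 5 + 1 = 6
dist(I2) = dist(I0) + 5 = 5 + 5 = 10
dist(I3) = dist(I2) + 1 = 10 + 1 = 11
Critical path = max dist = 11

11


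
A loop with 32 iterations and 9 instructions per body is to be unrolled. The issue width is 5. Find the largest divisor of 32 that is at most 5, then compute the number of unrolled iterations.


Largest divisor of 32 <= 5 is 4
New iterations = 32 / 4 = 8

8


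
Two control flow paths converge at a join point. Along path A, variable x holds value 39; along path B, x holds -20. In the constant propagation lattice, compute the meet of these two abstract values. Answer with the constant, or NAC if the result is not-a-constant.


Meet operation: if both paths give the same constant, result is that constant; if they differ, result is NAC (not-a-constant).
Path A: 39, Path B: -20 -> differ
Result: not-a-constant -> NAC

NAC


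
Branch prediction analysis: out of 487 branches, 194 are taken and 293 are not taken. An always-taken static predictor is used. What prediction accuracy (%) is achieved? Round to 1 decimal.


Predictor: always-taken
Correct predictions = 194
Accuracy = 194 / 487 * 100 = 39.8%

39.8


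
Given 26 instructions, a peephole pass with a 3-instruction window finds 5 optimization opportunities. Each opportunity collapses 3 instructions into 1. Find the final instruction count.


Each match removes 2 instructions.
Total removed = 5 * 2 = 10
Remaining = 26 - 10 = 16

16


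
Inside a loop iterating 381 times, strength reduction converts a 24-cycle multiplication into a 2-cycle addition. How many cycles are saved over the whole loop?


Per-iteration saving = 24 - 2 = 22
Total saved = 381 * 22 = 8382

8382


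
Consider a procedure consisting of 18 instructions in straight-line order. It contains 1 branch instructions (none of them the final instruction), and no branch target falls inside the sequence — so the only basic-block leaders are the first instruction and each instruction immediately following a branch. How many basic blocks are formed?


With no in-sequence branch targets, the leaders are the first instruction plus the instruction after each branch.
Number of basic blocks = branches + 1
= 1 + 1 = 2

2


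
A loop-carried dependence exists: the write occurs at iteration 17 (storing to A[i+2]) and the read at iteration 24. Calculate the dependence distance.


Distance = read iteration - write iteration
= 24 - 17 = 7

7


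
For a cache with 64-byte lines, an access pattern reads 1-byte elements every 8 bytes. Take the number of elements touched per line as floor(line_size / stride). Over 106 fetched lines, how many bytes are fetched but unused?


Elements per line = floor(64 / 8) = 8
Bytes used per line = 8 * 1 = 8
Wasted per line = 64 - 8 = 56
Total wasted = 56 * 106 = 5936

5936


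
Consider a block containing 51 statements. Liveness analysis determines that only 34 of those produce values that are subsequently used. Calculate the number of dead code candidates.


Dead code = total statements - live definitions
= 51 - 34 = 17

17


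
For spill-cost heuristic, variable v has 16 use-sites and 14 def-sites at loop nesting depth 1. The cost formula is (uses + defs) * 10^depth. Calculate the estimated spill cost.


uses + defs = 16 + 14 = 30
10^1 = 10
Spill cost = 30 * 10 = 300

300


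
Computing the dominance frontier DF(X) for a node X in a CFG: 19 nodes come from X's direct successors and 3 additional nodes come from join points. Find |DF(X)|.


DF(X) = direct successor contributions + join point contributions
= 19 + 3 = 22

22


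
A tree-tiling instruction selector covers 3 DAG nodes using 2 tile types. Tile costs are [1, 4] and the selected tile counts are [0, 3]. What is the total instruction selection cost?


Total cost = sum(count_i * cost_i)
= 0*1 + 3*4
= 12

12


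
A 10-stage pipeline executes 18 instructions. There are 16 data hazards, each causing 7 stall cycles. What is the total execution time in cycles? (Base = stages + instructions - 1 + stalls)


Base cycles = 10 + 18 - 1 = 27
Total stalls = 16 * 7 = 112
Total = 27 + 112 = 139

139


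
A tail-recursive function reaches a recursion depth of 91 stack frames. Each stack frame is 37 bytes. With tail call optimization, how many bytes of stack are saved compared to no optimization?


Without TCO: 91 * 37 = 3367 bytes
With TCO: reuse 1 frame = 37 bytes
Savings = 3367 - 37 = 3330

3330


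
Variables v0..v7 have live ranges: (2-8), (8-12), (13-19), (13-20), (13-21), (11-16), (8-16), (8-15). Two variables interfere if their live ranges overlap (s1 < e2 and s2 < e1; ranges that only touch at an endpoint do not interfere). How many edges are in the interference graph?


Check all pairs for overlapping intervals.
Two intervals (s1,e1) and (s2,e2) overlap if s1 < e2 and s2 < e1.
v0 (2-8) vs v1..v7: overlaps none -> 0
v1 (8-12) vs v2..v7: overlaps v5, v6, v7 -> 3
v2 (13-19) vs v3..v7: overlaps v3, v4, v5, v6, v7 -> 5
v3 (13-20) vs v4..v7: overlaps v4, v5, v6, v7 -> 4
v4 (13-21) vs v5..v7: overlaps v5, v6, v7 -> 3
v5 (11-16) vs v6..v7: overlaps v6, v7 -> 2
v6 (8-16) vs v7: overlaps v7 -> 1
Total overlapping pairs = 0 + 3 + 5 + 4 + 3 + 2 + 1 = 18

18


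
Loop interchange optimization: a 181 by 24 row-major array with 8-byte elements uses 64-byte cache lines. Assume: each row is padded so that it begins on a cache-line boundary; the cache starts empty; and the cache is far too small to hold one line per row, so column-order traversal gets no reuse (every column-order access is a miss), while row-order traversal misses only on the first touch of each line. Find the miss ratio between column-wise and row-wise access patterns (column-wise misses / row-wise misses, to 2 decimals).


Each row occupies 24 * 8 = 192 bytes and starts on a line boundary, so it spans ceil(192 / 64) = 3 cache lines.
Row-major traversal misses (one per line touched): 181 * ceil(24 * 8 / 64) = 543
Column-major traversal misses (no reuse, every access misses): 181 * 24 = 4344
Ratio = 4344 / 543 = 8.0

8.0


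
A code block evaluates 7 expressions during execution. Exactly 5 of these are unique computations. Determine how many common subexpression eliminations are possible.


CSE count = total expressions - unique expressions
= 7 - 5 = 2

2


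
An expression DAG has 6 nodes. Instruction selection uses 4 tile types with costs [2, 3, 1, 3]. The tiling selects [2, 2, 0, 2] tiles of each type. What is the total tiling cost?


Total cost = sum(count_i * cost_i)
= 2*2 + 2*3 + 0*1 + 2*3
= 16

16


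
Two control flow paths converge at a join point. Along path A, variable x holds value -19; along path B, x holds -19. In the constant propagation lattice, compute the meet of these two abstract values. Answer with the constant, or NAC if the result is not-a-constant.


Meet operation: if both paths give the same constant, result is that constant; if they differ, result is NAC (not-a-constant).
Path A: -19, Path B: -19 -> equal
Result: constant -> -19

-19


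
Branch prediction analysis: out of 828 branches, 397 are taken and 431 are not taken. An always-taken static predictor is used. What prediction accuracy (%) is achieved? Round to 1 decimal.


Predictor: always-taken
Correct predictions = 397
Accuracy = 397 / 828 * 100 = 47.9%

47.9


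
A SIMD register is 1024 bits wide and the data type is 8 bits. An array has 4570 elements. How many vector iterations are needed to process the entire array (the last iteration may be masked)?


Width = 1024 / 8 = 128 elements per vector op
Iterations = ceil(4570 / 128) = 36

36


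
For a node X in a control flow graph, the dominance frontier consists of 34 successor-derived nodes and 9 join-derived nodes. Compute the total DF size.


DF(X) = direct successor contributions + join point contributions
= 34 + 9 = 43

43


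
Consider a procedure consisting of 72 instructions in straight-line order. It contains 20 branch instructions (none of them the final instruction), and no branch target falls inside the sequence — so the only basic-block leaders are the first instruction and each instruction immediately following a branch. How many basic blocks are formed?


With no in-sequence branch targets, the leaders are the first instruction plus the instruction after each branch.
Number of basic blocks = branches + 1
= 20 + 1 = 21

21


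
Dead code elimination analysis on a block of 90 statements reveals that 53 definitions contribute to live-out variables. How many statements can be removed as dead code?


Dead code = total statements - live definitions
= 90 - 53 = 37

37


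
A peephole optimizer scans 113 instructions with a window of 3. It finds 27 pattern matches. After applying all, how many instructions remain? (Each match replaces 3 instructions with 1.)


Each match removes 2 instructions.
Total removed = 27 * 2 = 54
Remaining = 113 - 54 = 59

59


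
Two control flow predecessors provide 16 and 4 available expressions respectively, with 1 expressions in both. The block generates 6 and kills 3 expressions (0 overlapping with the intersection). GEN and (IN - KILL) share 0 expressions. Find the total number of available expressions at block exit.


IN = intersection of predecessors = 1
IN - KILL = 1 - 0 = 1
|OUT| = |GEN| + |IN - KILL| - |GEN ∩ (IN - KILL)| = 6 + 1 - 0 = 7

7


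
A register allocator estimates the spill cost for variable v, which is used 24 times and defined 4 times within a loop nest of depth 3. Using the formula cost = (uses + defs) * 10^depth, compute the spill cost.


uses + defs = 24 + 4 = 28
10^3 = 1000
Spill cost = 28 * 1000 = 28000

28000


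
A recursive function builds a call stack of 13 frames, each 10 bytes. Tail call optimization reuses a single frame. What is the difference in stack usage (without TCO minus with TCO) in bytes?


Without TCO: 13 * 10 = 130 bytes
With TCO: reuse 1 frame = 10 bytes
Savings = 130 - 10 = 120

120


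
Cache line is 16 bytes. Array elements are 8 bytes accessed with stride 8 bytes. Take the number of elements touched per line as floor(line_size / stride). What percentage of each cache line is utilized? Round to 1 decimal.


Elements per cache line = floor(16 / 8) = 2
Bytes used = 2 * 8 = 16
Utilization = 16 / 16 * 100 = 100.0%

100.0


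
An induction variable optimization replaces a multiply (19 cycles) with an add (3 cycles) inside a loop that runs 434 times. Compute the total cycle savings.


Per-iteration saving = 19 - 3 = 16
Total saved = 434 * 16 = 6944

6944


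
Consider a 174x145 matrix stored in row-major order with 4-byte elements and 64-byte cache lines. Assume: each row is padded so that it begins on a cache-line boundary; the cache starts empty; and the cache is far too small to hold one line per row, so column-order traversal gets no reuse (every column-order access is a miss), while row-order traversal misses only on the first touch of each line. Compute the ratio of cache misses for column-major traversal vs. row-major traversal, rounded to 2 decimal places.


Each row occupies 145 * 4 = 580 bytes and starts on a line boundary, so it spans ceil(580 / 64) = 10 cache lines.
Row-major traversal misses (one per line touched): 174 * ceil(145 * 4 / 64) = 1740
Column-major traversal misses (no reuse, every access misses): 174 * 145 = 25230
Ratio = 25230 / 1740 = 14.5

14.5


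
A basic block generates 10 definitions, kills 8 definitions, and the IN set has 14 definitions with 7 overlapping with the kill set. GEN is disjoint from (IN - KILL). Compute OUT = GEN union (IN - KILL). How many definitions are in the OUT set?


IN - KILL: 14 - 7 = 7 surviving definitions
OUT = GEN + surviving = 10 + 7 = 17

17


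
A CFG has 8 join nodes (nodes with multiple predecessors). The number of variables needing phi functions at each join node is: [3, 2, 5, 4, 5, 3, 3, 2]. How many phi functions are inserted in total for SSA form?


Total phi functions = sum of phi functions at each join node
= 3 + 2 + 5 + 4 + 5 + 3 + 3 + 2 = 27

27


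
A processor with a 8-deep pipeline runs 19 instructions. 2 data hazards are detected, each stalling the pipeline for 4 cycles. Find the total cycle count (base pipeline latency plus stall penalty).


Base cycles = 8 + 19 - 1 = 26
Total stalls = 2 * 4 = 8
Total = 26 + 8 = 34

34


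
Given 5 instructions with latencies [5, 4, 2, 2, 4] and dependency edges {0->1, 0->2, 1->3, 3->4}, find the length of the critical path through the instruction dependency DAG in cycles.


Compute longest path through dependency graph: dist(Ik) = max over predecessors of dist + latency(Ik).
dist(I0) = latency 5 = 5
dist(I1) = dist(I0) + 4 = 5 + 4 = 9
dist(I2) = dist(I0) + 2 = 5 + 2 = 7
dist(I3) = dist(I1) + 2 = 9 + 2 = 11
dist(I4) = dist(I3) + 4 = 11 + 4 = 15
Critical path = max dist = 15

15


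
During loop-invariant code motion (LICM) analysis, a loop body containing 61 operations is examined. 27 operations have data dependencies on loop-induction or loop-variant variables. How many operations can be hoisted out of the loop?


Invariant candidates = total - loop-dependent
= 61 - 27 = 34

34


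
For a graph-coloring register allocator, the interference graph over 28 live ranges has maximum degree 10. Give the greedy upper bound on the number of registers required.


Greedy coloring never needs more than (max_degree + 1) colors: when coloring a vertex, at most max_degree neighbors are already colored.
Upper bound = 10 + 1 = 11

11


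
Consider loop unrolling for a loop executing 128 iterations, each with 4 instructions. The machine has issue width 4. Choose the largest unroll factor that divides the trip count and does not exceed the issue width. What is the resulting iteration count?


Largest divisor of 128 <= 4 is 4
New iterations = 128 / 4 = 32

32


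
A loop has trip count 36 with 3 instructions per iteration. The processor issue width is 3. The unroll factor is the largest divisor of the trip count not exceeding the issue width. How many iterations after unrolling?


Largest divisor of 36 <= 3 is 3
New iterations = 36 / 3 = 12

12


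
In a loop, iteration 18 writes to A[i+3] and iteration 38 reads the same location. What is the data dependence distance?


Distance = read iteration - write iteration
= 38 - 18 = 20

20


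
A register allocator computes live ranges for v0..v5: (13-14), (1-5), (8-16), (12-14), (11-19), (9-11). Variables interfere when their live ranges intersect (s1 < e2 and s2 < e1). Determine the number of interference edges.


Check all pairs for overlapping intervals.
Two intervals (s1,e1) and (s2,e2) overlap if s1 < e2 and s2 < e1.
v0 (13-14) vs v1..v5: overlaps v2, v3, v4 -> 3
v1 (1-5) vs v2..v5: overlaps none -> 0
v2 (8-16) vs v3..v5: overlaps v3, v4, v5 -> 3
v3 (12-14) vs v4..v5: overlaps v4 -> 1
v4 (11-19) vs v5: overlaps none -> 0
Total overlapping pairs = 3 + 0 + 3 + 1 + 0 = 7

7


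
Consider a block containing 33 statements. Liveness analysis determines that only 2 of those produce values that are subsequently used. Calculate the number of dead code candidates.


Dead code = total statements - live definitions
= 33 - 2 = 31

31


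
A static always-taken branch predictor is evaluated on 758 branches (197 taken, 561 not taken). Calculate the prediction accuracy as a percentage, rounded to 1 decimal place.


Predictor: always-taken
Correct predictions = 197
Accuracy = 197 / 758 * 100 = 26.0%

26.0


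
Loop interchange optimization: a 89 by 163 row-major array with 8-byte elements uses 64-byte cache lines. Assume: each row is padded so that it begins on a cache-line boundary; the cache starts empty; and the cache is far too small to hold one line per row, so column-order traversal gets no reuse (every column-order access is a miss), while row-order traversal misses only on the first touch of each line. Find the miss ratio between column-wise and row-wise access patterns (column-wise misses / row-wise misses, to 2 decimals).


Each row occupies 163 * 8 = 1304 bytes and starts on a line boundary, so it spans ceil(1304 / 64) = 21 cache lines.
Row-major traversal misses (one per line touched): 89 * ceil(163 * 8 / 64) = 1869
Column-major traversal misses (no reuse, every access misses): 89 * 163 = 14507
Ratio = 14507 / 1869 = 7.76

7.76


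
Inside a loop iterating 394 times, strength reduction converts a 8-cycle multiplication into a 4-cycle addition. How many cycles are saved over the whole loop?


Per-iteration saving = 8 - 4 = 4
Total saved = 394 * 4 = 1576

1576
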